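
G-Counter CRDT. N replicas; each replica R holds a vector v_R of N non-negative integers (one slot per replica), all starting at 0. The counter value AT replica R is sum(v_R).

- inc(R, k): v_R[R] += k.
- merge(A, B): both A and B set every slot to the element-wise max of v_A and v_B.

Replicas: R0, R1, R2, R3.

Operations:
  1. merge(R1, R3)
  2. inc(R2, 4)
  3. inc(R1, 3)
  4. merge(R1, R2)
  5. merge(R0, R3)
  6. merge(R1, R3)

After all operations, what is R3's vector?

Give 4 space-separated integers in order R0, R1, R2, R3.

Op 1: merge R1<->R3 -> R1=(0,0,0,0) R3=(0,0,0,0)
Op 2: inc R2 by 4 -> R2=(0,0,4,0) value=4
Op 3: inc R1 by 3 -> R1=(0,3,0,0) value=3
Op 4: merge R1<->R2 -> R1=(0,3,4,0) R2=(0,3,4,0)
Op 5: merge R0<->R3 -> R0=(0,0,0,0) R3=(0,0,0,0)
Op 6: merge R1<->R3 -> R1=(0,3,4,0) R3=(0,3,4,0)

Answer: 0 3 4 0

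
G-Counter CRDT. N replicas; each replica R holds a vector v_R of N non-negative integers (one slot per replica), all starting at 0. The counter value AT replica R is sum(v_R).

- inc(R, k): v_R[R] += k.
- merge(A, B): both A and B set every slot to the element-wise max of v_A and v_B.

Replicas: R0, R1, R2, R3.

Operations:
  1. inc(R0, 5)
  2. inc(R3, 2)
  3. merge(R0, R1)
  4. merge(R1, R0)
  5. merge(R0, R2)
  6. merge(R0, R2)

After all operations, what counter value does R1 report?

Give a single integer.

Answer: 5

Derivation:
Op 1: inc R0 by 5 -> R0=(5,0,0,0) value=5
Op 2: inc R3 by 2 -> R3=(0,0,0,2) value=2
Op 3: merge R0<->R1 -> R0=(5,0,0,0) R1=(5,0,0,0)
Op 4: merge R1<->R0 -> R1=(5,0,0,0) R0=(5,0,0,0)
Op 5: merge R0<->R2 -> R0=(5,0,0,0) R2=(5,0,0,0)
Op 6: merge R0<->R2 -> R0=(5,0,0,0) R2=(5,0,0,0)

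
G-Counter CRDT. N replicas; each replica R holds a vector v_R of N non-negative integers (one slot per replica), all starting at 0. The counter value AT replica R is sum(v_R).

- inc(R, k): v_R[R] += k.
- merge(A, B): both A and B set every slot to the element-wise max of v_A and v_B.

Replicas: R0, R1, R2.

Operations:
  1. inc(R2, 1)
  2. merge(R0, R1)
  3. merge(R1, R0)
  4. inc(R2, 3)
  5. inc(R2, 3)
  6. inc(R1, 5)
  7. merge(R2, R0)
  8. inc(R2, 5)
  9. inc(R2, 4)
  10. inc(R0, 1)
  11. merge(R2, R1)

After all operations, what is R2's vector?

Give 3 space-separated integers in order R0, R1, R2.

Answer: 0 5 16

Derivation:
Op 1: inc R2 by 1 -> R2=(0,0,1) value=1
Op 2: merge R0<->R1 -> R0=(0,0,0) R1=(0,0,0)
Op 3: merge R1<->R0 -> R1=(0,0,0) R0=(0,0,0)
Op 4: inc R2 by 3 -> R2=(0,0,4) value=4
Op 5: inc R2 by 3 -> R2=(0,0,7) value=7
Op 6: inc R1 by 5 -> R1=(0,5,0) value=5
Op 7: merge R2<->R0 -> R2=(0,0,7) R0=(0,0,7)
Op 8: inc R2 by 5 -> R2=(0,0,12) value=12
Op 9: inc R2 by 4 -> R2=(0,0,16) value=16
Op 10: inc R0 by 1 -> R0=(1,0,7) value=8
Op 11: merge R2<->R1 -> R2=(0,5,16) R1=(0,5,16)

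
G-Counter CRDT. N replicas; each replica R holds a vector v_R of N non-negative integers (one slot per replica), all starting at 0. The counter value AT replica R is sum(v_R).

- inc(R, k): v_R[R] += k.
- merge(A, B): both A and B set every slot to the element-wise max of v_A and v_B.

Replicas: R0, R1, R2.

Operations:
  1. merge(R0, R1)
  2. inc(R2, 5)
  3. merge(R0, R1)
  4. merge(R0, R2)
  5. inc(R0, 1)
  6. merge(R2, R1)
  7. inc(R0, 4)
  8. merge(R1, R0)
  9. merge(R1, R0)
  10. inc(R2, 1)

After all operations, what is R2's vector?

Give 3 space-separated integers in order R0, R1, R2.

Op 1: merge R0<->R1 -> R0=(0,0,0) R1=(0,0,0)
Op 2: inc R2 by 5 -> R2=(0,0,5) value=5
Op 3: merge R0<->R1 -> R0=(0,0,0) R1=(0,0,0)
Op 4: merge R0<->R2 -> R0=(0,0,5) R2=(0,0,5)
Op 5: inc R0 by 1 -> R0=(1,0,5) value=6
Op 6: merge R2<->R1 -> R2=(0,0,5) R1=(0,0,5)
Op 7: inc R0 by 4 -> R0=(5,0,5) value=10
Op 8: merge R1<->R0 -> R1=(5,0,5) R0=(5,0,5)
Op 9: merge R1<->R0 -> R1=(5,0,5) R0=(5,0,5)
Op 10: inc R2 by 1 -> R2=(0,0,6) value=6

Answer: 0 0 6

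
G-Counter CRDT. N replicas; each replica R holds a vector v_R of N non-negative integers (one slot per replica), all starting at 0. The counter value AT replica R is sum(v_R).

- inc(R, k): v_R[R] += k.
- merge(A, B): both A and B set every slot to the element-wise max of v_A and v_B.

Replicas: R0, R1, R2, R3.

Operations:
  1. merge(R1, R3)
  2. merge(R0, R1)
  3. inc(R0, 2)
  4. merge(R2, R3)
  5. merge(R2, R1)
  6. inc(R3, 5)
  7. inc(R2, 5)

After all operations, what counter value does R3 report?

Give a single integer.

Op 1: merge R1<->R3 -> R1=(0,0,0,0) R3=(0,0,0,0)
Op 2: merge R0<->R1 -> R0=(0,0,0,0) R1=(0,0,0,0)
Op 3: inc R0 by 2 -> R0=(2,0,0,0) value=2
Op 4: merge R2<->R3 -> R2=(0,0,0,0) R3=(0,0,0,0)
Op 5: merge R2<->R1 -> R2=(0,0,0,0) R1=(0,0,0,0)
Op 6: inc R3 by 5 -> R3=(0,0,0,5) value=5
Op 7: inc R2 by 5 -> R2=(0,0,5,0) value=5

Answer: 5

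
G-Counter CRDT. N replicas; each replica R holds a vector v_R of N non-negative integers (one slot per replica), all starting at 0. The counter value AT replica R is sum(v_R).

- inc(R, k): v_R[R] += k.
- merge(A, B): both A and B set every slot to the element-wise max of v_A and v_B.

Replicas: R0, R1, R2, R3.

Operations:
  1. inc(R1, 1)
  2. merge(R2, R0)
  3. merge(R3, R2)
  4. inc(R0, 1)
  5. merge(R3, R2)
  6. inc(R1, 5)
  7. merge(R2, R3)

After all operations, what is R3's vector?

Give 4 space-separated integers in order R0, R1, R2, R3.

Answer: 0 0 0 0

Derivation:
Op 1: inc R1 by 1 -> R1=(0,1,0,0) value=1
Op 2: merge R2<->R0 -> R2=(0,0,0,0) R0=(0,0,0,0)
Op 3: merge R3<->R2 -> R3=(0,0,0,0) R2=(0,0,0,0)
Op 4: inc R0 by 1 -> R0=(1,0,0,0) value=1
Op 5: merge R3<->R2 -> R3=(0,0,0,0) R2=(0,0,0,0)
Op 6: inc R1 by 5 -> R1=(0,6,0,0) value=6
Op 7: merge R2<->R3 -> R2=(0,0,0,0) R3=(0,0,0,0)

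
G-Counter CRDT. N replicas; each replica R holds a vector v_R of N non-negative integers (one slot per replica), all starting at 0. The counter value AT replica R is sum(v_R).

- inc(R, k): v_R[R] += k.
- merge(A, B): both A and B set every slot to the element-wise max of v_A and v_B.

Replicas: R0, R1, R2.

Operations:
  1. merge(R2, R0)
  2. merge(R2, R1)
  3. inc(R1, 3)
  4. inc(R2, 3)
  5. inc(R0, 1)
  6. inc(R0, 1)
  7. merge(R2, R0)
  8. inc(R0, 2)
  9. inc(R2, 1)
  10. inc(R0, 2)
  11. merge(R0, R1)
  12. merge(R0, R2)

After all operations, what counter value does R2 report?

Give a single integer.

Answer: 13

Derivation:
Op 1: merge R2<->R0 -> R2=(0,0,0) R0=(0,0,0)
Op 2: merge R2<->R1 -> R2=(0,0,0) R1=(0,0,0)
Op 3: inc R1 by 3 -> R1=(0,3,0) value=3
Op 4: inc R2 by 3 -> R2=(0,0,3) value=3
Op 5: inc R0 by 1 -> R0=(1,0,0) value=1
Op 6: inc R0 by 1 -> R0=(2,0,0) value=2
Op 7: merge R2<->R0 -> R2=(2,0,3) R0=(2,0,3)
Op 8: inc R0 by 2 -> R0=(4,0,3) value=7
Op 9: inc R2 by 1 -> R2=(2,0,4) value=6
Op 10: inc R0 by 2 -> R0=(6,0,3) value=9
Op 11: merge R0<->R1 -> R0=(6,3,3) R1=(6,3,3)
Op 12: merge R0<->R2 -> R0=(6,3,4) R2=(6,3,4)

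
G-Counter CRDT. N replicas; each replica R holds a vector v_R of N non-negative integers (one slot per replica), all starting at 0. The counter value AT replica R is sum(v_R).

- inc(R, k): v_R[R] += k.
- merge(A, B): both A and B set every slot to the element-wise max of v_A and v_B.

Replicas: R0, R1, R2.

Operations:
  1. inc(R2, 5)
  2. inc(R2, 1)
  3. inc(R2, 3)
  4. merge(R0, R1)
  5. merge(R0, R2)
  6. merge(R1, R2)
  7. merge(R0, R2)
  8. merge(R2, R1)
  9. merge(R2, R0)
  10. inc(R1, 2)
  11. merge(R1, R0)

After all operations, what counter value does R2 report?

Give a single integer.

Op 1: inc R2 by 5 -> R2=(0,0,5) value=5
Op 2: inc R2 by 1 -> R2=(0,0,6) value=6
Op 3: inc R2 by 3 -> R2=(0,0,9) value=9
Op 4: merge R0<->R1 -> R0=(0,0,0) R1=(0,0,0)
Op 5: merge R0<->R2 -> R0=(0,0,9) R2=(0,0,9)
Op 6: merge R1<->R2 -> R1=(0,0,9) R2=(0,0,9)
Op 7: merge R0<->R2 -> R0=(0,0,9) R2=(0,0,9)
Op 8: merge R2<->R1 -> R2=(0,0,9) R1=(0,0,9)
Op 9: merge R2<->R0 -> R2=(0,0,9) R0=(0,0,9)
Op 10: inc R1 by 2 -> R1=(0,2,9) value=11
Op 11: merge R1<->R0 -> R1=(0,2,9) R0=(0,2,9)

Answer: 9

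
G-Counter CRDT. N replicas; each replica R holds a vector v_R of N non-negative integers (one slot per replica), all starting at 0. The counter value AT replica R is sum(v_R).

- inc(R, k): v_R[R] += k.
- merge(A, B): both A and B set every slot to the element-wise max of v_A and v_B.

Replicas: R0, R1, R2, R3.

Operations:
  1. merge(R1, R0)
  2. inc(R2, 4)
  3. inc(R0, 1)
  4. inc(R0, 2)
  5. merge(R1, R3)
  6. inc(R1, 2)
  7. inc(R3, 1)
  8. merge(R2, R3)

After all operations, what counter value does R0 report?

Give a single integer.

Answer: 3

Derivation:
Op 1: merge R1<->R0 -> R1=(0,0,0,0) R0=(0,0,0,0)
Op 2: inc R2 by 4 -> R2=(0,0,4,0) value=4
Op 3: inc R0 by 1 -> R0=(1,0,0,0) value=1
Op 4: inc R0 by 2 -> R0=(3,0,0,0) value=3
Op 5: merge R1<->R3 -> R1=(0,0,0,0) R3=(0,0,0,0)
Op 6: inc R1 by 2 -> R1=(0,2,0,0) value=2
Op 7: inc R3 by 1 -> R3=(0,0,0,1) value=1
Op 8: merge R2<->R3 -> R2=(0,0,4,1) R3=(0,0,4,1)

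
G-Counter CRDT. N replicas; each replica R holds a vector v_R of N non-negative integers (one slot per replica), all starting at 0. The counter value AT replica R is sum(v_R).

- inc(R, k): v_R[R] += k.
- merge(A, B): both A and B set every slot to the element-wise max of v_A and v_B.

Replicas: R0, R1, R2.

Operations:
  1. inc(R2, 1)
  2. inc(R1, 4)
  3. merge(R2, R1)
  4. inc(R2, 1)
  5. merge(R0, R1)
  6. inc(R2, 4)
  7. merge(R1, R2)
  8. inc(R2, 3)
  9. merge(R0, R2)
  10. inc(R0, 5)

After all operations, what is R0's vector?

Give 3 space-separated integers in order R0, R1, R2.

Op 1: inc R2 by 1 -> R2=(0,0,1) value=1
Op 2: inc R1 by 4 -> R1=(0,4,0) value=4
Op 3: merge R2<->R1 -> R2=(0,4,1) R1=(0,4,1)
Op 4: inc R2 by 1 -> R2=(0,4,2) value=6
Op 5: merge R0<->R1 -> R0=(0,4,1) R1=(0,4,1)
Op 6: inc R2 by 4 -> R2=(0,4,6) value=10
Op 7: merge R1<->R2 -> R1=(0,4,6) R2=(0,4,6)
Op 8: inc R2 by 3 -> R2=(0,4,9) value=13
Op 9: merge R0<->R2 -> R0=(0,4,9) R2=(0,4,9)
Op 10: inc R0 by 5 -> R0=(5,4,9) value=18

Answer: 5 4 9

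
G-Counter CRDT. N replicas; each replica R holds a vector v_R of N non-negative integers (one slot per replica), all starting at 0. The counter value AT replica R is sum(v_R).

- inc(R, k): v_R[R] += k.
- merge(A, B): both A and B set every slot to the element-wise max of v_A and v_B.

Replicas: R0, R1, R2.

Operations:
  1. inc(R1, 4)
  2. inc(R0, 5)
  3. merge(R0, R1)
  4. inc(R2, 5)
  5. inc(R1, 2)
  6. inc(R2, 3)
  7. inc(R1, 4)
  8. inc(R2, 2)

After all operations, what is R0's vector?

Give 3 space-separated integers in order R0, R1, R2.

Op 1: inc R1 by 4 -> R1=(0,4,0) value=4
Op 2: inc R0 by 5 -> R0=(5,0,0) value=5
Op 3: merge R0<->R1 -> R0=(5,4,0) R1=(5,4,0)
Op 4: inc R2 by 5 -> R2=(0,0,5) value=5
Op 5: inc R1 by 2 -> R1=(5,6,0) value=11
Op 6: inc R2 by 3 -> R2=(0,0,8) value=8
Op 7: inc R1 by 4 -> R1=(5,10,0) value=15
Op 8: inc R2 by 2 -> R2=(0,0,10) value=10

Answer: 5 4 0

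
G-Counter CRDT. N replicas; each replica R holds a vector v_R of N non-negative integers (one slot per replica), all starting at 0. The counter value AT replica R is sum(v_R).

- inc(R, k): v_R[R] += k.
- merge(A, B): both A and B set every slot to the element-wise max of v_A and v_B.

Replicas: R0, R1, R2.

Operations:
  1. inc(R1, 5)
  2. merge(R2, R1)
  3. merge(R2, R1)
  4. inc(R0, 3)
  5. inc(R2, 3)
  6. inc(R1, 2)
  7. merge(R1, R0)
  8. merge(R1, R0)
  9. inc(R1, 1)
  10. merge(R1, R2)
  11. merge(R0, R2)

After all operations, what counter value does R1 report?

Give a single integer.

Answer: 14

Derivation:
Op 1: inc R1 by 5 -> R1=(0,5,0) value=5
Op 2: merge R2<->R1 -> R2=(0,5,0) R1=(0,5,0)
Op 3: merge R2<->R1 -> R2=(0,5,0) R1=(0,5,0)
Op 4: inc R0 by 3 -> R0=(3,0,0) value=3
Op 5: inc R2 by 3 -> R2=(0,5,3) value=8
Op 6: inc R1 by 2 -> R1=(0,7,0) value=7
Op 7: merge R1<->R0 -> R1=(3,7,0) R0=(3,7,0)
Op 8: merge R1<->R0 -> R1=(3,7,0) R0=(3,7,0)
Op 9: inc R1 by 1 -> R1=(3,8,0) value=11
Op 10: merge R1<->R2 -> R1=(3,8,3) R2=(3,8,3)
Op 11: merge R0<->R2 -> R0=(3,8,3) R2=(3,8,3)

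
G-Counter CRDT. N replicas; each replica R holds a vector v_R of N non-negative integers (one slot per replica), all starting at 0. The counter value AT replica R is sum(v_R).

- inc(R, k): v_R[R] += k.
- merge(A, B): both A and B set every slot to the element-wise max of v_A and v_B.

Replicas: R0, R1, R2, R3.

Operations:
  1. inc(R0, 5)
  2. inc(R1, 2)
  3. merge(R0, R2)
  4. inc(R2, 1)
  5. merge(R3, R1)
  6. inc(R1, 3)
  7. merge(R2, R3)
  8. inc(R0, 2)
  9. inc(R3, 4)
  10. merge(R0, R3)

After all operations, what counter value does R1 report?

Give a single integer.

Op 1: inc R0 by 5 -> R0=(5,0,0,0) value=5
Op 2: inc R1 by 2 -> R1=(0,2,0,0) value=2
Op 3: merge R0<->R2 -> R0=(5,0,0,0) R2=(5,0,0,0)
Op 4: inc R2 by 1 -> R2=(5,0,1,0) value=6
Op 5: merge R3<->R1 -> R3=(0,2,0,0) R1=(0,2,0,0)
Op 6: inc R1 by 3 -> R1=(0,5,0,0) value=5
Op 7: merge R2<->R3 -> R2=(5,2,1,0) R3=(5,2,1,0)
Op 8: inc R0 by 2 -> R0=(7,0,0,0) value=7
Op 9: inc R3 by 4 -> R3=(5,2,1,4) value=12
Op 10: merge R0<->R3 -> R0=(7,2,1,4) R3=(7,2,1,4)

Answer: 5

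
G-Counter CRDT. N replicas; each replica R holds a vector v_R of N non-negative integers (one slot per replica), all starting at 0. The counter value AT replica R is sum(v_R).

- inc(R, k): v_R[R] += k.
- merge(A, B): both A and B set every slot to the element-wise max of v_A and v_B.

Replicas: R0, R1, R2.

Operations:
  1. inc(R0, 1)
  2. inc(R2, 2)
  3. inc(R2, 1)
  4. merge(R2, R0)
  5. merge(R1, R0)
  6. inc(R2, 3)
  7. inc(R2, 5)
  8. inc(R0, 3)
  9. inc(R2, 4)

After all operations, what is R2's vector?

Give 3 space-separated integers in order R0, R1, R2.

Op 1: inc R0 by 1 -> R0=(1,0,0) value=1
Op 2: inc R2 by 2 -> R2=(0,0,2) value=2
Op 3: inc R2 by 1 -> R2=(0,0,3) value=3
Op 4: merge R2<->R0 -> R2=(1,0,3) R0=(1,0,3)
Op 5: merge R1<->R0 -> R1=(1,0,3) R0=(1,0,3)
Op 6: inc R2 by 3 -> R2=(1,0,6) value=7
Op 7: inc R2 by 5 -> R2=(1,0,11) value=12
Op 8: inc R0 by 3 -> R0=(4,0,3) value=7
Op 9: inc R2 by 4 -> R2=(1,0,15) value=16

Answer: 1 0 15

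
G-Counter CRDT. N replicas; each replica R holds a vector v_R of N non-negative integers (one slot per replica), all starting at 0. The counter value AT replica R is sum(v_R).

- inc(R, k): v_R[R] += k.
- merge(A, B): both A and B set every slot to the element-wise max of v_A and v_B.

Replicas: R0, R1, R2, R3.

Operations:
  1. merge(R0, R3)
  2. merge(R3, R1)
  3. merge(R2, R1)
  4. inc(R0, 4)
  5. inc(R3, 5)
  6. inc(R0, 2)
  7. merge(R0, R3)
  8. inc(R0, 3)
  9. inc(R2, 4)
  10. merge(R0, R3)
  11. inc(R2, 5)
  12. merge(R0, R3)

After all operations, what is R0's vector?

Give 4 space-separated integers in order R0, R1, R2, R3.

Answer: 9 0 0 5

Derivation:
Op 1: merge R0<->R3 -> R0=(0,0,0,0) R3=(0,0,0,0)
Op 2: merge R3<->R1 -> R3=(0,0,0,0) R1=(0,0,0,0)
Op 3: merge R2<->R1 -> R2=(0,0,0,0) R1=(0,0,0,0)
Op 4: inc R0 by 4 -> R0=(4,0,0,0) value=4
Op 5: inc R3 by 5 -> R3=(0,0,0,5) value=5
Op 6: inc R0 by 2 -> R0=(6,0,0,0) value=6
Op 7: merge R0<->R3 -> R0=(6,0,0,5) R3=(6,0,0,5)
Op 8: inc R0 by 3 -> R0=(9,0,0,5) value=14
Op 9: inc R2 by 4 -> R2=(0,0,4,0) value=4
Op 10: merge R0<->R3 -> R0=(9,0,0,5) R3=(9,0,0,5)
Op 11: inc R2 by 5 -> R2=(0,0,9,0) value=9
Op 12: merge R0<->R3 -> R0=(9,0,0,5) R3=(9,0,0,5)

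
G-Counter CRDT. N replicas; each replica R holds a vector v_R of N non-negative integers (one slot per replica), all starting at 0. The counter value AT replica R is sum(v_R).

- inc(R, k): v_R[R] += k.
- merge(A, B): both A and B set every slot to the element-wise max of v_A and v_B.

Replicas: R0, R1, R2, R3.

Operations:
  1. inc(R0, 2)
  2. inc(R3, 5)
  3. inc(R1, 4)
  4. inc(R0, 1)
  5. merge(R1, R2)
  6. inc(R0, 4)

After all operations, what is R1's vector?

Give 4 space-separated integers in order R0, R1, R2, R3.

Op 1: inc R0 by 2 -> R0=(2,0,0,0) value=2
Op 2: inc R3 by 5 -> R3=(0,0,0,5) value=5
Op 3: inc R1 by 4 -> R1=(0,4,0,0) value=4
Op 4: inc R0 by 1 -> R0=(3,0,0,0) value=3
Op 5: merge R1<->R2 -> R1=(0,4,0,0) R2=(0,4,0,0)
Op 6: inc R0 by 4 -> R0=(7,0,0,0) value=7

Answer: 0 4 0 0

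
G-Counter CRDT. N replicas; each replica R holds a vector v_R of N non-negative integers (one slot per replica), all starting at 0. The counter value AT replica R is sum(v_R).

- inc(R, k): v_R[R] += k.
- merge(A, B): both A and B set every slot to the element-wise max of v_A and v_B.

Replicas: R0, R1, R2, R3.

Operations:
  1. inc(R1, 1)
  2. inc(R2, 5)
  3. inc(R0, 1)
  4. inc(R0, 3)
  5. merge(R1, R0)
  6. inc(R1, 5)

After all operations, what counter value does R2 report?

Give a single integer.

Op 1: inc R1 by 1 -> R1=(0,1,0,0) value=1
Op 2: inc R2 by 5 -> R2=(0,0,5,0) value=5
Op 3: inc R0 by 1 -> R0=(1,0,0,0) value=1
Op 4: inc R0 by 3 -> R0=(4,0,0,0) value=4
Op 5: merge R1<->R0 -> R1=(4,1,0,0) R0=(4,1,0,0)
Op 6: inc R1 by 5 -> R1=(4,6,0,0) value=10

Answer: 5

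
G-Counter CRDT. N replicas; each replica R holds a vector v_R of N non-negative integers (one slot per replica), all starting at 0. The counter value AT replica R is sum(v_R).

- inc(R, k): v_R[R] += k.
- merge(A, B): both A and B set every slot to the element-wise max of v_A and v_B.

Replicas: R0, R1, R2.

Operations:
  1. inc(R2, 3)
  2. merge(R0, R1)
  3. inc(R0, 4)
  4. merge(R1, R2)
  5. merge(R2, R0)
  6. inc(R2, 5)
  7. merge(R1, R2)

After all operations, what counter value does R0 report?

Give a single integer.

Answer: 7

Derivation:
Op 1: inc R2 by 3 -> R2=(0,0,3) value=3
Op 2: merge R0<->R1 -> R0=(0,0,0) R1=(0,0,0)
Op 3: inc R0 by 4 -> R0=(4,0,0) value=4
Op 4: merge R1<->R2 -> R1=(0,0,3) R2=(0,0,3)
Op 5: merge R2<->R0 -> R2=(4,0,3) R0=(4,0,3)
Op 6: inc R2 by 5 -> R2=(4,0,8) value=12
Op 7: merge R1<->R2 -> R1=(4,0,8) R2=(4,0,8)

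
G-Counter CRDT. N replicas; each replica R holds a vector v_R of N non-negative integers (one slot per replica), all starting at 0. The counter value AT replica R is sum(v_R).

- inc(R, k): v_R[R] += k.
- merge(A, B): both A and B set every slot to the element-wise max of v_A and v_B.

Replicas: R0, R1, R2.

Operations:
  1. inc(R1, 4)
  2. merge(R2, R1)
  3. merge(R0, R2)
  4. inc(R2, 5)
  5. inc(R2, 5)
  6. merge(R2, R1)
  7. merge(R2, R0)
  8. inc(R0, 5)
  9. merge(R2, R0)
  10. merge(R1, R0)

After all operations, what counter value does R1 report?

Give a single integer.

Op 1: inc R1 by 4 -> R1=(0,4,0) value=4
Op 2: merge R2<->R1 -> R2=(0,4,0) R1=(0,4,0)
Op 3: merge R0<->R2 -> R0=(0,4,0) R2=(0,4,0)
Op 4: inc R2 by 5 -> R2=(0,4,5) value=9
Op 5: inc R2 by 5 -> R2=(0,4,10) value=14
Op 6: merge R2<->R1 -> R2=(0,4,10) R1=(0,4,10)
Op 7: merge R2<->R0 -> R2=(0,4,10) R0=(0,4,10)
Op 8: inc R0 by 5 -> R0=(5,4,10) value=19
Op 9: merge R2<->R0 -> R2=(5,4,10) R0=(5,4,10)
Op 10: merge R1<->R0 -> R1=(5,4,10) R0=(5,4,10)

Answer: 19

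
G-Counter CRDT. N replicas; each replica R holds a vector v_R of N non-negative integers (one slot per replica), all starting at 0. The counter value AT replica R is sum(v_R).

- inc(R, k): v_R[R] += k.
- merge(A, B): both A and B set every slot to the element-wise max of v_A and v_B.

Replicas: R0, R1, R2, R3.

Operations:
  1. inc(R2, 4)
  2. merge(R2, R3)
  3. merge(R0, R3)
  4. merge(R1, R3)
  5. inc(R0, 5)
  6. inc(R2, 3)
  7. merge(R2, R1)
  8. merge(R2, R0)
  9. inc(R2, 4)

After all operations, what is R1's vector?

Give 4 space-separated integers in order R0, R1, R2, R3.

Answer: 0 0 7 0

Derivation:
Op 1: inc R2 by 4 -> R2=(0,0,4,0) value=4
Op 2: merge R2<->R3 -> R2=(0,0,4,0) R3=(0,0,4,0)
Op 3: merge R0<->R3 -> R0=(0,0,4,0) R3=(0,0,4,0)
Op 4: merge R1<->R3 -> R1=(0,0,4,0) R3=(0,0,4,0)
Op 5: inc R0 by 5 -> R0=(5,0,4,0) value=9
Op 6: inc R2 by 3 -> R2=(0,0,7,0) value=7
Op 7: merge R2<->R1 -> R2=(0,0,7,0) R1=(0,0,7,0)
Op 8: merge R2<->R0 -> R2=(5,0,7,0) R0=(5,0,7,0)
Op 9: inc R2 by 4 -> R2=(5,0,11,0) value=16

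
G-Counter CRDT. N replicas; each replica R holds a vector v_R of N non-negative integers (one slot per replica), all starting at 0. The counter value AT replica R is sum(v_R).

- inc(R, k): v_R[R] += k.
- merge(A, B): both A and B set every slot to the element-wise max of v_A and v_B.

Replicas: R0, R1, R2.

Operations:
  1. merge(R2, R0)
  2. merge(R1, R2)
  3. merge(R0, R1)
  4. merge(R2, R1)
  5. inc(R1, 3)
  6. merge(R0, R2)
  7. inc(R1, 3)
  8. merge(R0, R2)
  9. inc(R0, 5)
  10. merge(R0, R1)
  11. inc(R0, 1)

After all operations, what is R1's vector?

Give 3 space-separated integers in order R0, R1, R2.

Op 1: merge R2<->R0 -> R2=(0,0,0) R0=(0,0,0)
Op 2: merge R1<->R2 -> R1=(0,0,0) R2=(0,0,0)
Op 3: merge R0<->R1 -> R0=(0,0,0) R1=(0,0,0)
Op 4: merge R2<->R1 -> R2=(0,0,0) R1=(0,0,0)
Op 5: inc R1 by 3 -> R1=(0,3,0) value=3
Op 6: merge R0<->R2 -> R0=(0,0,0) R2=(0,0,0)
Op 7: inc R1 by 3 -> R1=(0,6,0) value=6
Op 8: merge R0<->R2 -> R0=(0,0,0) R2=(0,0,0)
Op 9: inc R0 by 5 -> R0=(5,0,0) value=5
Op 10: merge R0<->R1 -> R0=(5,6,0) R1=(5,6,0)
Op 11: inc R0 by 1 -> R0=(6,6,0) value=12

Answer: 5 6 0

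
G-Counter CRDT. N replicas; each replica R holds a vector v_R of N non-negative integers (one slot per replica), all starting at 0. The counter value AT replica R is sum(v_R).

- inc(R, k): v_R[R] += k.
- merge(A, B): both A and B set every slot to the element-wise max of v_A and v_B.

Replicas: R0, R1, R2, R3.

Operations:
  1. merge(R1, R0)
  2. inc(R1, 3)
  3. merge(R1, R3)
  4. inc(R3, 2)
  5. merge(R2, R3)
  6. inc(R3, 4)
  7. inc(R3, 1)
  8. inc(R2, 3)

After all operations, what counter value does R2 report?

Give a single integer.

Answer: 8

Derivation:
Op 1: merge R1<->R0 -> R1=(0,0,0,0) R0=(0,0,0,0)
Op 2: inc R1 by 3 -> R1=(0,3,0,0) value=3
Op 3: merge R1<->R3 -> R1=(0,3,0,0) R3=(0,3,0,0)
Op 4: inc R3 by 2 -> R3=(0,3,0,2) value=5
Op 5: merge R2<->R3 -> R2=(0,3,0,2) R3=(0,3,0,2)
Op 6: inc R3 by 4 -> R3=(0,3,0,6) value=9
Op 7: inc R3 by 1 -> R3=(0,3,0,7) value=10
Op 8: inc R2 by 3 -> R2=(0,3,3,2) value=8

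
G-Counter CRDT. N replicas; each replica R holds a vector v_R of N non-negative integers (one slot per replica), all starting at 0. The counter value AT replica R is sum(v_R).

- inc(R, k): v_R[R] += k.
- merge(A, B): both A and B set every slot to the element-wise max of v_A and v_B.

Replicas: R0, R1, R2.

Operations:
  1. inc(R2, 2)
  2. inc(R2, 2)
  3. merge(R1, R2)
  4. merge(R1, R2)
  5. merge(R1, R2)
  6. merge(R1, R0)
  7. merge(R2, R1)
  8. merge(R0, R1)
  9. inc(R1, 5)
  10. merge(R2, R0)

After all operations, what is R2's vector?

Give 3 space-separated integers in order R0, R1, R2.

Answer: 0 0 4

Derivation:
Op 1: inc R2 by 2 -> R2=(0,0,2) value=2
Op 2: inc R2 by 2 -> R2=(0,0,4) value=4
Op 3: merge R1<->R2 -> R1=(0,0,4) R2=(0,0,4)
Op 4: merge R1<->R2 -> R1=(0,0,4) R2=(0,0,4)
Op 5: merge R1<->R2 -> R1=(0,0,4) R2=(0,0,4)
Op 6: merge R1<->R0 -> R1=(0,0,4) R0=(0,0,4)
Op 7: merge R2<->R1 -> R2=(0,0,4) R1=(0,0,4)
Op 8: merge R0<->R1 -> R0=(0,0,4) R1=(0,0,4)
Op 9: inc R1 by 5 -> R1=(0,5,4) value=9
Op 10: merge R2<->R0 -> R2=(0,0,4) R0=(0,0,4)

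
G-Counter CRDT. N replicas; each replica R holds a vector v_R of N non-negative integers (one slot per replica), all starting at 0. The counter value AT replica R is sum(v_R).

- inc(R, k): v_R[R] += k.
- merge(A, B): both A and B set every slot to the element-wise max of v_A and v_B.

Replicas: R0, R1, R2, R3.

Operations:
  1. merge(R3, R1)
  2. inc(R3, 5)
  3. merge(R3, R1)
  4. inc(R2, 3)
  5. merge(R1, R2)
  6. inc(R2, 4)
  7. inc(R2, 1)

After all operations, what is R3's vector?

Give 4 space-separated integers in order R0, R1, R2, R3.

Answer: 0 0 0 5

Derivation:
Op 1: merge R3<->R1 -> R3=(0,0,0,0) R1=(0,0,0,0)
Op 2: inc R3 by 5 -> R3=(0,0,0,5) value=5
Op 3: merge R3<->R1 -> R3=(0,0,0,5) R1=(0,0,0,5)
Op 4: inc R2 by 3 -> R2=(0,0,3,0) value=3
Op 5: merge R1<->R2 -> R1=(0,0,3,5) R2=(0,0,3,5)
Op 6: inc R2 by 4 -> R2=(0,0,7,5) value=12
Op 7: inc R2 by 1 -> R2=(0,0,8,5) value=13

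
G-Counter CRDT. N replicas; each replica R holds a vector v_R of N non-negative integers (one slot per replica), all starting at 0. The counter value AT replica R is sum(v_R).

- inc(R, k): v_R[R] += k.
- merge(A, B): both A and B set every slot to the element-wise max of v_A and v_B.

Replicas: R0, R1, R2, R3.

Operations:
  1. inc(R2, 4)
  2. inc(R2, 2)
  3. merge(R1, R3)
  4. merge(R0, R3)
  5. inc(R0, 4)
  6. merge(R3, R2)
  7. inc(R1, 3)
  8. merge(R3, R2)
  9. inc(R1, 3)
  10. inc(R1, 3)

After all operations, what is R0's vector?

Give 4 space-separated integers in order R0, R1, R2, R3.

Op 1: inc R2 by 4 -> R2=(0,0,4,0) value=4
Op 2: inc R2 by 2 -> R2=(0,0,6,0) value=6
Op 3: merge R1<->R3 -> R1=(0,0,0,0) R3=(0,0,0,0)
Op 4: merge R0<->R3 -> R0=(0,0,0,0) R3=(0,0,0,0)
Op 5: inc R0 by 4 -> R0=(4,0,0,0) value=4
Op 6: merge R3<->R2 -> R3=(0,0,6,0) R2=(0,0,6,0)
Op 7: inc R1 by 3 -> R1=(0,3,0,0) value=3
Op 8: merge R3<->R2 -> R3=(0,0,6,0) R2=(0,0,6,0)
Op 9: inc R1 by 3 -> R1=(0,6,0,0) value=6
Op 10: inc R1 by 3 -> R1=(0,9,0,0) value=9

Answer: 4 0 0 0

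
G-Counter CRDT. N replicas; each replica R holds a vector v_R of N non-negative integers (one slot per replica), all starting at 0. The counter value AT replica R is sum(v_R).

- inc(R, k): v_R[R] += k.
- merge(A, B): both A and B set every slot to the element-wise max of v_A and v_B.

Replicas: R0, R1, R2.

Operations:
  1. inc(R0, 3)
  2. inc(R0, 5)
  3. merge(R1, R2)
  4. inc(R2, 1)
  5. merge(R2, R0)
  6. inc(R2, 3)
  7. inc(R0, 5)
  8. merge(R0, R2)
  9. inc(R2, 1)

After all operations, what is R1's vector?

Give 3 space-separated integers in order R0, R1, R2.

Answer: 0 0 0

Derivation:
Op 1: inc R0 by 3 -> R0=(3,0,0) value=3
Op 2: inc R0 by 5 -> R0=(8,0,0) value=8
Op 3: merge R1<->R2 -> R1=(0,0,0) R2=(0,0,0)
Op 4: inc R2 by 1 -> R2=(0,0,1) value=1
Op 5: merge R2<->R0 -> R2=(8,0,1) R0=(8,0,1)
Op 6: inc R2 by 3 -> R2=(8,0,4) value=12
Op 7: inc R0 by 5 -> R0=(13,0,1) value=14
Op 8: merge R0<->R2 -> R0=(13,0,4) R2=(13,0,4)
Op 9: inc R2 by 1 -> R2=(13,0,5) value=18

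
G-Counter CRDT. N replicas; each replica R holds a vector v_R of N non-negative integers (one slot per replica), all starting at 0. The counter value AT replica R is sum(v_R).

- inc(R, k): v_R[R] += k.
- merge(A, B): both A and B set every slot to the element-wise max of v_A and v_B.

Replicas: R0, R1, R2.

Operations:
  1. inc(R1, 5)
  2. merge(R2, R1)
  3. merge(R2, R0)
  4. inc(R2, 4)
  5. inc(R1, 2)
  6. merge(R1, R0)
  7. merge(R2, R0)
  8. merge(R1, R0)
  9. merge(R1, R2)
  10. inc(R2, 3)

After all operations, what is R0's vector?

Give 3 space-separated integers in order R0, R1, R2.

Op 1: inc R1 by 5 -> R1=(0,5,0) value=5
Op 2: merge R2<->R1 -> R2=(0,5,0) R1=(0,5,0)
Op 3: merge R2<->R0 -> R2=(0,5,0) R0=(0,5,0)
Op 4: inc R2 by 4 -> R2=(0,5,4) value=9
Op 5: inc R1 by 2 -> R1=(0,7,0) value=7
Op 6: merge R1<->R0 -> R1=(0,7,0) R0=(0,7,0)
Op 7: merge R2<->R0 -> R2=(0,7,4) R0=(0,7,4)
Op 8: merge R1<->R0 -> R1=(0,7,4) R0=(0,7,4)
Op 9: merge R1<->R2 -> R1=(0,7,4) R2=(0,7,4)
Op 10: inc R2 by 3 -> R2=(0,7,7) value=14

Answer: 0 7 4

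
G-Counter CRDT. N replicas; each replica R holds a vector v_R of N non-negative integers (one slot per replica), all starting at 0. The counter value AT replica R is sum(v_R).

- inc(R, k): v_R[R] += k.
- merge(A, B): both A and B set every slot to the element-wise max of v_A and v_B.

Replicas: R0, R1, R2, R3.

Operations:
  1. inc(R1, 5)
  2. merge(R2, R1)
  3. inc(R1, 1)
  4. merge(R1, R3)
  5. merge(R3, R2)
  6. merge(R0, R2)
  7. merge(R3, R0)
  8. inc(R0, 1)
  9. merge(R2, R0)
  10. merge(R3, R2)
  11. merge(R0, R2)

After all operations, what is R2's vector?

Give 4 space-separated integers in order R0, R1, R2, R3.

Op 1: inc R1 by 5 -> R1=(0,5,0,0) value=5
Op 2: merge R2<->R1 -> R2=(0,5,0,0) R1=(0,5,0,0)
Op 3: inc R1 by 1 -> R1=(0,6,0,0) value=6
Op 4: merge R1<->R3 -> R1=(0,6,0,0) R3=(0,6,0,0)
Op 5: merge R3<->R2 -> R3=(0,6,0,0) R2=(0,6,0,0)
Op 6: merge R0<->R2 -> R0=(0,6,0,0) R2=(0,6,0,0)
Op 7: merge R3<->R0 -> R3=(0,6,0,0) R0=(0,6,0,0)
Op 8: inc R0 by 1 -> R0=(1,6,0,0) value=7
Op 9: merge R2<->R0 -> R2=(1,6,0,0) R0=(1,6,0,0)
Op 10: merge R3<->R2 -> R3=(1,6,0,0) R2=(1,6,0,0)
Op 11: merge R0<->R2 -> R0=(1,6,0,0) R2=(1,6,0,0)

Answer: 1 6 0 0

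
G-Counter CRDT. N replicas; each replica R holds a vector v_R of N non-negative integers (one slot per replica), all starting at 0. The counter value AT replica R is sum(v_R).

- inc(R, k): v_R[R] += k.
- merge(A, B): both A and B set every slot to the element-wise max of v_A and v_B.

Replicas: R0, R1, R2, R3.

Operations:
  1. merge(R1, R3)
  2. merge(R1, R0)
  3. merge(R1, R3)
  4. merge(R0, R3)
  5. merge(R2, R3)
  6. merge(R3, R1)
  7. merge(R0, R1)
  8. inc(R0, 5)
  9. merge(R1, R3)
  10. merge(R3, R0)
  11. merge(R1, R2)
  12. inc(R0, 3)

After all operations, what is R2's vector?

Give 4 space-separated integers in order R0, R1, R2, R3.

Op 1: merge R1<->R3 -> R1=(0,0,0,0) R3=(0,0,0,0)
Op 2: merge R1<->R0 -> R1=(0,0,0,0) R0=(0,0,0,0)
Op 3: merge R1<->R3 -> R1=(0,0,0,0) R3=(0,0,0,0)
Op 4: merge R0<->R3 -> R0=(0,0,0,0) R3=(0,0,0,0)
Op 5: merge R2<->R3 -> R2=(0,0,0,0) R3=(0,0,0,0)
Op 6: merge R3<->R1 -> R3=(0,0,0,0) R1=(0,0,0,0)
Op 7: merge R0<->R1 -> R0=(0,0,0,0) R1=(0,0,0,0)
Op 8: inc R0 by 5 -> R0=(5,0,0,0) value=5
Op 9: merge R1<->R3 -> R1=(0,0,0,0) R3=(0,0,0,0)
Op 10: merge R3<->R0 -> R3=(5,0,0,0) R0=(5,0,0,0)
Op 11: merge R1<->R2 -> R1=(0,0,0,0) R2=(0,0,0,0)
Op 12: inc R0 by 3 -> R0=(8,0,0,0) value=8

Answer: 0 0 0 0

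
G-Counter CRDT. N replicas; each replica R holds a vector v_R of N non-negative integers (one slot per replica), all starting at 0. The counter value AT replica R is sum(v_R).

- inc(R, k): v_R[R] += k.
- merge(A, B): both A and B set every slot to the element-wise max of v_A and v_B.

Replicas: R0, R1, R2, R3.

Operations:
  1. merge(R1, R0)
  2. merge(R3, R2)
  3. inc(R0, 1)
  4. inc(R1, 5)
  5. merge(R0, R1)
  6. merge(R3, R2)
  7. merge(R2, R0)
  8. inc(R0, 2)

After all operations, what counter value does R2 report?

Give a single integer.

Op 1: merge R1<->R0 -> R1=(0,0,0,0) R0=(0,0,0,0)
Op 2: merge R3<->R2 -> R3=(0,0,0,0) R2=(0,0,0,0)
Op 3: inc R0 by 1 -> R0=(1,0,0,0) value=1
Op 4: inc R1 by 5 -> R1=(0,5,0,0) value=5
Op 5: merge R0<->R1 -> R0=(1,5,0,0) R1=(1,5,0,0)
Op 6: merge R3<->R2 -> R3=(0,0,0,0) R2=(0,0,0,0)
Op 7: merge R2<->R0 -> R2=(1,5,0,0) R0=(1,5,0,0)
Op 8: inc R0 by 2 -> R0=(3,5,0,0) value=8

Answer: 6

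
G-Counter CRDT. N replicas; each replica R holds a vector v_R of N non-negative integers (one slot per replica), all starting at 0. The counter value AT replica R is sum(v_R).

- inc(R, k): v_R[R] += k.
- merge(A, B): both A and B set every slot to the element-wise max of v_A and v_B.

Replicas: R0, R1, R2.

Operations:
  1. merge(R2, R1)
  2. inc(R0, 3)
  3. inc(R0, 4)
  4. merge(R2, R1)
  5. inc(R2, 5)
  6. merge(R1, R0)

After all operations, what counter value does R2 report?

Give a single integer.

Op 1: merge R2<->R1 -> R2=(0,0,0) R1=(0,0,0)
Op 2: inc R0 by 3 -> R0=(3,0,0) value=3
Op 3: inc R0 by 4 -> R0=(7,0,0) value=7
Op 4: merge R2<->R1 -> R2=(0,0,0) R1=(0,0,0)
Op 5: inc R2 by 5 -> R2=(0,0,5) value=5
Op 6: merge R1<->R0 -> R1=(7,0,0) R0=(7,0,0)

Answer: 5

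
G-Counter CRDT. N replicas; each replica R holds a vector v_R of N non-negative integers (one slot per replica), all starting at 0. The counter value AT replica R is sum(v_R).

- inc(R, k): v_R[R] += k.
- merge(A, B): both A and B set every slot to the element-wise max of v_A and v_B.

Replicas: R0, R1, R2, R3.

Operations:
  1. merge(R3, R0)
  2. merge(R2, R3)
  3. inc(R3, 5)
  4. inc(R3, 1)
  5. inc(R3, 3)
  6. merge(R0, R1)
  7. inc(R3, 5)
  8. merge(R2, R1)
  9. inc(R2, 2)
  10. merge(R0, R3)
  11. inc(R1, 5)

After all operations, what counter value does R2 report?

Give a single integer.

Answer: 2

Derivation:
Op 1: merge R3<->R0 -> R3=(0,0,0,0) R0=(0,0,0,0)
Op 2: merge R2<->R3 -> R2=(0,0,0,0) R3=(0,0,0,0)
Op 3: inc R3 by 5 -> R3=(0,0,0,5) value=5
Op 4: inc R3 by 1 -> R3=(0,0,0,6) value=6
Op 5: inc R3 by 3 -> R3=(0,0,0,9) value=9
Op 6: merge R0<->R1 -> R0=(0,0,0,0) R1=(0,0,0,0)
Op 7: inc R3 by 5 -> R3=(0,0,0,14) value=14
Op 8: merge R2<->R1 -> R2=(0,0,0,0) R1=(0,0,0,0)
Op 9: inc R2 by 2 -> R2=(0,0,2,0) value=2
Op 10: merge R0<->R3 -> R0=(0,0,0,14) R3=(0,0,0,14)
Op 11: inc R1 by 5 -> R1=(0,5,0,0) value=5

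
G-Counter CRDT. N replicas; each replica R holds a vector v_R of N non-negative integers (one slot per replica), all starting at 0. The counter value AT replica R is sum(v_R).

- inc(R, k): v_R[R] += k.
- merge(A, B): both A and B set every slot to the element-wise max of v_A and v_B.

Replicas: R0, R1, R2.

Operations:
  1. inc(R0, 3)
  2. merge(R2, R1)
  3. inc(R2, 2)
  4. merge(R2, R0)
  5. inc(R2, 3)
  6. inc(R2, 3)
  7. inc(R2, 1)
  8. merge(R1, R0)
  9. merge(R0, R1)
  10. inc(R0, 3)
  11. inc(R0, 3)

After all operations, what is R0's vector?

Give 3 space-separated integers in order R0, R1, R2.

Op 1: inc R0 by 3 -> R0=(3,0,0) value=3
Op 2: merge R2<->R1 -> R2=(0,0,0) R1=(0,0,0)
Op 3: inc R2 by 2 -> R2=(0,0,2) value=2
Op 4: merge R2<->R0 -> R2=(3,0,2) R0=(3,0,2)
Op 5: inc R2 by 3 -> R2=(3,0,5) value=8
Op 6: inc R2 by 3 -> R2=(3,0,8) value=11
Op 7: inc R2 by 1 -> R2=(3,0,9) value=12
Op 8: merge R1<->R0 -> R1=(3,0,2) R0=(3,0,2)
Op 9: merge R0<->R1 -> R0=(3,0,2) R1=(3,0,2)
Op 10: inc R0 by 3 -> R0=(6,0,2) value=8
Op 11: inc R0 by 3 -> R0=(9,0,2) value=11

Answer: 9 0 2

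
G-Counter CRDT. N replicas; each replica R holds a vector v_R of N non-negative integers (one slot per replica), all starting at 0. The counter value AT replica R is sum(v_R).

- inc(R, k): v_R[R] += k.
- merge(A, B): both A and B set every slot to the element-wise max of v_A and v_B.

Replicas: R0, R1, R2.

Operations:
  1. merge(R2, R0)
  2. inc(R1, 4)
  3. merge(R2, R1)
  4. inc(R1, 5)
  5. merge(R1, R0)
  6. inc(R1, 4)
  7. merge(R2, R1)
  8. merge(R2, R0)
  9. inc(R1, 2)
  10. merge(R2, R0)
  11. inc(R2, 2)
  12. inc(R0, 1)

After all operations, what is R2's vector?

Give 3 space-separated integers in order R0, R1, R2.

Answer: 0 13 2

Derivation:
Op 1: merge R2<->R0 -> R2=(0,0,0) R0=(0,0,0)
Op 2: inc R1 by 4 -> R1=(0,4,0) value=4
Op 3: merge R2<->R1 -> R2=(0,4,0) R1=(0,4,0)
Op 4: inc R1 by 5 -> R1=(0,9,0) value=9
Op 5: merge R1<->R0 -> R1=(0,9,0) R0=(0,9,0)
Op 6: inc R1 by 4 -> R1=(0,13,0) value=13
Op 7: merge R2<->R1 -> R2=(0,13,0) R1=(0,13,0)
Op 8: merge R2<->R0 -> R2=(0,13,0) R0=(0,13,0)
Op 9: inc R1 by 2 -> R1=(0,15,0) value=15
Op 10: merge R2<->R0 -> R2=(0,13,0) R0=(0,13,0)
Op 11: inc R2 by 2 -> R2=(0,13,2) value=15
Op 12: inc R0 by 1 -> R0=(1,13,0) value=14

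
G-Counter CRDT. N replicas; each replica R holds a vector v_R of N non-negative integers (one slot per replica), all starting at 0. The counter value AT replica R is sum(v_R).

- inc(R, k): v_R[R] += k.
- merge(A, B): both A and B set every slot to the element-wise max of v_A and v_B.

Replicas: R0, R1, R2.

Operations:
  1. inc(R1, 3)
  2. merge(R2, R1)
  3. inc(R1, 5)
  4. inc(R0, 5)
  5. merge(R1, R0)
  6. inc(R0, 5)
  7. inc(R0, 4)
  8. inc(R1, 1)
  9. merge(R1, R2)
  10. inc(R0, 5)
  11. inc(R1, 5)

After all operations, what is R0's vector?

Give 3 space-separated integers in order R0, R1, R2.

Answer: 19 8 0

Derivation:
Op 1: inc R1 by 3 -> R1=(0,3,0) value=3
Op 2: merge R2<->R1 -> R2=(0,3,0) R1=(0,3,0)
Op 3: inc R1 by 5 -> R1=(0,8,0) value=8
Op 4: inc R0 by 5 -> R0=(5,0,0) value=5
Op 5: merge R1<->R0 -> R1=(5,8,0) R0=(5,8,0)
Op 6: inc R0 by 5 -> R0=(10,8,0) value=18
Op 7: inc R0 by 4 -> R0=(14,8,0) value=22
Op 8: inc R1 by 1 -> R1=(5,9,0) value=14
Op 9: merge R1<->R2 -> R1=(5,9,0) R2=(5,9,0)
Op 10: inc R0 by 5 -> R0=(19,8,0) value=27
Op 11: inc R1 by 5 -> R1=(5,14,0) value=19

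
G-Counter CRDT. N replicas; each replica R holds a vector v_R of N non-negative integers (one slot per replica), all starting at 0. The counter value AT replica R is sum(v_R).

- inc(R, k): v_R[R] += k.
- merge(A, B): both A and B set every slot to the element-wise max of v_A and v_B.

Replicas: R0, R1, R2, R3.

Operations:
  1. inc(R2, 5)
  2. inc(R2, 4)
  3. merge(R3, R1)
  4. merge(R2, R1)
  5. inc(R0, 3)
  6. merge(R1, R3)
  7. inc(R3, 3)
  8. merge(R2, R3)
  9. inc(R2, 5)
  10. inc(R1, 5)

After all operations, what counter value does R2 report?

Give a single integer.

Op 1: inc R2 by 5 -> R2=(0,0,5,0) value=5
Op 2: inc R2 by 4 -> R2=(0,0,9,0) value=9
Op 3: merge R3<->R1 -> R3=(0,0,0,0) R1=(0,0,0,0)
Op 4: merge R2<->R1 -> R2=(0,0,9,0) R1=(0,0,9,0)
Op 5: inc R0 by 3 -> R0=(3,0,0,0) value=3
Op 6: merge R1<->R3 -> R1=(0,0,9,0) R3=(0,0,9,0)
Op 7: inc R3 by 3 -> R3=(0,0,9,3) value=12
Op 8: merge R2<->R3 -> R2=(0,0,9,3) R3=(0,0,9,3)
Op 9: inc R2 by 5 -> R2=(0,0,14,3) value=17
Op 10: inc R1 by 5 -> R1=(0,5,9,0) value=14

Answer: 17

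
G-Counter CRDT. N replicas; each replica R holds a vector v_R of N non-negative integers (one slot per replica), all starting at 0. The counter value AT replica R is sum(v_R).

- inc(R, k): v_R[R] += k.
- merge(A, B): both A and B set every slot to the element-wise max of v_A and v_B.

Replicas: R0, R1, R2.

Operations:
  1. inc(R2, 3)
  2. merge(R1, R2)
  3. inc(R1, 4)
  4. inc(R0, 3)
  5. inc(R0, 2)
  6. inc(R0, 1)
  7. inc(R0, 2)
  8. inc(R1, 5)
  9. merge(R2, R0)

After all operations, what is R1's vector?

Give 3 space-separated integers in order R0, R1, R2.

Answer: 0 9 3

Derivation:
Op 1: inc R2 by 3 -> R2=(0,0,3) value=3
Op 2: merge R1<->R2 -> R1=(0,0,3) R2=(0,0,3)
Op 3: inc R1 by 4 -> R1=(0,4,3) value=7
Op 4: inc R0 by 3 -> R0=(3,0,0) value=3
Op 5: inc R0 by 2 -> R0=(5,0,0) value=5
Op 6: inc R0 by 1 -> R0=(6,0,0) value=6
Op 7: inc R0 by 2 -> R0=(8,0,0) value=8
Op 8: inc R1 by 5 -> R1=(0,9,3) value=12
Op 9: merge R2<->R0 -> R2=(8,0,3) R0=(8,0,3)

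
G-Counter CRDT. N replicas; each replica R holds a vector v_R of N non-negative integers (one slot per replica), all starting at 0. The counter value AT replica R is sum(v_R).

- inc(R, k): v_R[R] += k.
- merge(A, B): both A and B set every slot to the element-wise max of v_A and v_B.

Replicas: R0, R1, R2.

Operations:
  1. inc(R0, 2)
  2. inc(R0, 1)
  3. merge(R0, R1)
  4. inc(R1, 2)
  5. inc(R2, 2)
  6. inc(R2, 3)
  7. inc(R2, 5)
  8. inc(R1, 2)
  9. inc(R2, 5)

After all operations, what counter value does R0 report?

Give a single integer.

Op 1: inc R0 by 2 -> R0=(2,0,0) value=2
Op 2: inc R0 by 1 -> R0=(3,0,0) value=3
Op 3: merge R0<->R1 -> R0=(3,0,0) R1=(3,0,0)
Op 4: inc R1 by 2 -> R1=(3,2,0) value=5
Op 5: inc R2 by 2 -> R2=(0,0,2) value=2
Op 6: inc R2 by 3 -> R2=(0,0,5) value=5
Op 7: inc R2 by 5 -> R2=(0,0,10) value=10
Op 8: inc R1 by 2 -> R1=(3,4,0) value=7
Op 9: inc R2 by 5 -> R2=(0,0,15) value=15

Answer: 3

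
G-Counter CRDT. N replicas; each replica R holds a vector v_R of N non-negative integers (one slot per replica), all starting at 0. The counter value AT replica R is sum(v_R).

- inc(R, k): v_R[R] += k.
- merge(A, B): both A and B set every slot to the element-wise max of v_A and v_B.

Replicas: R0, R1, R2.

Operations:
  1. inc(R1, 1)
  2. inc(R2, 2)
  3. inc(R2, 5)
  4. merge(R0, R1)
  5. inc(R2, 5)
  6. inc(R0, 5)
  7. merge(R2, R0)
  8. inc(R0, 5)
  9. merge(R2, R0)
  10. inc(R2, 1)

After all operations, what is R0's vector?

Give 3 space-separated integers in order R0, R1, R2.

Op 1: inc R1 by 1 -> R1=(0,1,0) value=1
Op 2: inc R2 by 2 -> R2=(0,0,2) value=2
Op 3: inc R2 by 5 -> R2=(0,0,7) value=7
Op 4: merge R0<->R1 -> R0=(0,1,0) R1=(0,1,0)
Op 5: inc R2 by 5 -> R2=(0,0,12) value=12
Op 6: inc R0 by 5 -> R0=(5,1,0) value=6
Op 7: merge R2<->R0 -> R2=(5,1,12) R0=(5,1,12)
Op 8: inc R0 by 5 -> R0=(10,1,12) value=23
Op 9: merge R2<->R0 -> R2=(10,1,12) R0=(10,1,12)
Op 10: inc R2 by 1 -> R2=(10,1,13) value=24

Answer: 10 1 12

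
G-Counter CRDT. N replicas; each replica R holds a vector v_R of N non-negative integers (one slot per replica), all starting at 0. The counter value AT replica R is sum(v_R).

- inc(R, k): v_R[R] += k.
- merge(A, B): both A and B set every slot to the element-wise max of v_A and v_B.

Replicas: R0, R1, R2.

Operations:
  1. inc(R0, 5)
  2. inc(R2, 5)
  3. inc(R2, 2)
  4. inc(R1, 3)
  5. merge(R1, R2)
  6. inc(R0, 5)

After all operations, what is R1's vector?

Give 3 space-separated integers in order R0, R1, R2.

Op 1: inc R0 by 5 -> R0=(5,0,0) value=5
Op 2: inc R2 by 5 -> R2=(0,0,5) value=5
Op 3: inc R2 by 2 -> R2=(0,0,7) value=7
Op 4: inc R1 by 3 -> R1=(0,3,0) value=3
Op 5: merge R1<->R2 -> R1=(0,3,7) R2=(0,3,7)
Op 6: inc R0 by 5 -> R0=(10,0,0) value=10

Answer: 0 3 7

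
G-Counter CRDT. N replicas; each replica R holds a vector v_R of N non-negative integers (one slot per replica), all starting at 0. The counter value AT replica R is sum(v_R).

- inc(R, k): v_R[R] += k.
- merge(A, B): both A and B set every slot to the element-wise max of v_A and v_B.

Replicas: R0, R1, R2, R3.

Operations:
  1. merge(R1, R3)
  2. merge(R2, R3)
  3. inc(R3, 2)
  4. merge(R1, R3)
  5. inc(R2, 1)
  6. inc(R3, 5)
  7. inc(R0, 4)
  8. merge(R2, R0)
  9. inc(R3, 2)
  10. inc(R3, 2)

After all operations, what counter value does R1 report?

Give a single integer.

Op 1: merge R1<->R3 -> R1=(0,0,0,0) R3=(0,0,0,0)
Op 2: merge R2<->R3 -> R2=(0,0,0,0) R3=(0,0,0,0)
Op 3: inc R3 by 2 -> R3=(0,0,0,2) value=2
Op 4: merge R1<->R3 -> R1=(0,0,0,2) R3=(0,0,0,2)
Op 5: inc R2 by 1 -> R2=(0,0,1,0) value=1
Op 6: inc R3 by 5 -> R3=(0,0,0,7) value=7
Op 7: inc R0 by 4 -> R0=(4,0,0,0) value=4
Op 8: merge R2<->R0 -> R2=(4,0,1,0) R0=(4,0,1,0)
Op 9: inc R3 by 2 -> R3=(0,0,0,9) value=9
Op 10: inc R3 by 2 -> R3=(0,0,0,11) value=11

Answer: 2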